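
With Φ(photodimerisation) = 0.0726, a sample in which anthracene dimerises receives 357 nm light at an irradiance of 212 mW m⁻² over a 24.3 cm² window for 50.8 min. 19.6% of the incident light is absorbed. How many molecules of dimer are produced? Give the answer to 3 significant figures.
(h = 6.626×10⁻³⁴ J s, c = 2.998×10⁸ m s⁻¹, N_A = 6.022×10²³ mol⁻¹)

Photon energy at 357 nm: hc/λ = (6.626×10⁻³⁴)(2.998×10⁸)/(357×10⁻⁹) = 5.564×10⁻¹⁹ J.
Energy delivered: (212 mW m⁻²)(24.3×10⁻⁴ m²)(3048 s) = 1.570 J.
Photons incident: 1.570 / 5.564×10⁻¹⁹ = 2.822×10¹⁸, i.e. 2.822×10¹⁸/6.022×10²³ = 4.686×10⁻⁶ mol.
Photons absorbed: 0.196 × 4.686×10⁻⁶ = 9.185×10⁻⁷ mol.
Product: Φ × n_abs = 0.0726 × 9.185×10⁻⁷ = 6.668×10⁻⁸ mol.
As a count: 6.668×10⁻⁸ × 6.022×10²³ = 4.02×10¹⁶.

4.02×10¹⁶ molecules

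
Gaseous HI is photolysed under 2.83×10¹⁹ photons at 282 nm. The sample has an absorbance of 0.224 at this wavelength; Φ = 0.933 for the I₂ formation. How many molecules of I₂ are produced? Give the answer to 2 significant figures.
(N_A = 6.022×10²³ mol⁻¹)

1.1×10¹⁹ molecules

Moles of photons: 2.83×10¹⁹ / 6.022×10²³ = 4.699×10⁻⁵ mol.
Fraction absorbed: 1 − 10^(−0.224) = 0.4030.
Photons absorbed: 0.4030 × 4.699×10⁻⁵ = 1.894×10⁻⁵ mol.
Product: Φ × n_abs = 0.933 × 1.894×10⁻⁵ = 1.767×10⁻⁵ mol.
As a count: 1.767×10⁻⁵ × 6.022×10²³ = 1.1×10¹⁹.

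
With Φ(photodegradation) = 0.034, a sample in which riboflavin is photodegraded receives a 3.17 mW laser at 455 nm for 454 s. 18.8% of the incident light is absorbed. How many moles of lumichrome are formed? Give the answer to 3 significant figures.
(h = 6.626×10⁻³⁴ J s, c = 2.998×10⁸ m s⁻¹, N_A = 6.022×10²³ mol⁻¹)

Photon energy at 455 nm: hc/λ = (6.626×10⁻³⁴)(2.998×10⁸)/(455×10⁻⁹) = 4.366×10⁻¹⁹ J.
Energy delivered: (3.17 mW)(454 s) = 1.439 J.
Photons incident: 1.439 / 4.366×10⁻¹⁹ = 3.296×10¹⁸, i.e. 3.296×10¹⁸/6.022×10²³ = 5.473×10⁻⁶ mol.
Photons absorbed: 0.188 × 5.473×10⁻⁶ = 1.029×10⁻⁶ mol.
Product: Φ × n_abs = 0.034 × 1.029×10⁻⁶ = 3.499×10⁻⁸ mol.

3.50×10⁻⁸ mol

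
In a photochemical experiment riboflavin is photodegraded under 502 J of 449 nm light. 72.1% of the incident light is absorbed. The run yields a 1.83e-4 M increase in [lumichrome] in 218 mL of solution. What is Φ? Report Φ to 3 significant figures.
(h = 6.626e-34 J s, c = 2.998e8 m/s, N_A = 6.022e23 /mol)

Φ = 0.0294

Product: (1.83e-4 M)(0.218 L) = 3.989e-5 mol.
Photon energy at 449 nm: hc/λ = (6.626e-34)(2.998e8)/(449e-9) = 4.424e-19 J.
Photons incident: 502 / 4.424e-19 = 1.135e21, i.e. 1.135e21/6.022e23 = 0.001885 mol.
Photons absorbed: 0.721 × 0.001885 = 0.001359 mol.
Φ = 3.989e-5 mol / 0.001359 mol photons = 0.0294.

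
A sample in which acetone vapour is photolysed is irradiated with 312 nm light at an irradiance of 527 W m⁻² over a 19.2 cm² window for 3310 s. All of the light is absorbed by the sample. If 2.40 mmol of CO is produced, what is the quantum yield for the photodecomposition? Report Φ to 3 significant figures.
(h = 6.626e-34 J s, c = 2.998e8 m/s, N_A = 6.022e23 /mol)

Product: 2.40 mmol = 0.00240 mol.
Photon energy at 312 nm: hc/λ = (6.626e-34)(2.998e8)/(312e-9) = 6.367e-19 J.
Energy delivered: (527 W m⁻²)(19.2e-4 m²)(3310 s) = 3349 J.
Photons incident: 3349 / 6.367e-19 = 5.260e21, i.e. 5.260e21/6.022e23 = 0.008735 mol.
Φ = 0.00240 mol / 0.008735 mol photons = 0.275.

Φ = 0.275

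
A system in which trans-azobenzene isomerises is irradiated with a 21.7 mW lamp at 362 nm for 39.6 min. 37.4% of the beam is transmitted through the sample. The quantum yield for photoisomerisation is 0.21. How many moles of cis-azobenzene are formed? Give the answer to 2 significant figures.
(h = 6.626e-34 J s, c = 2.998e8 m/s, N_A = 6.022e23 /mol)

Photon energy at 362 nm: hc/λ = (6.626e-34)(2.998e8)/(362e-9) = 5.487e-19 J.
Energy delivered: (21.7 mW)(2376 s) = 51.56 J.
Photons incident: 51.56 / 5.487e-19 = 9.397e19, i.e. 9.397e19/6.022e23 = 1.560e-4 mol.
Fraction absorbed: 1 − 37.4/100 = 0.6260.
Photons absorbed: 0.6260 × 1.560e-4 = 9.766e-5 mol.
Product: Φ × n_abs = 0.21 × 9.766e-5 = 2.051e-5 mol.

2.1e-5 mol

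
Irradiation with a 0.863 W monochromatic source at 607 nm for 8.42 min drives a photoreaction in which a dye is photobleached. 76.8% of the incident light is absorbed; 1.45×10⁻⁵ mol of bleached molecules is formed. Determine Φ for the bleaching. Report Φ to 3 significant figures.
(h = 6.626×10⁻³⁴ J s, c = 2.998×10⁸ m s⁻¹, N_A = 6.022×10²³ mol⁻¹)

Φ = 0.00853

Photon energy at 607 nm: hc/λ = (6.626×10⁻³⁴)(2.998×10⁸)/(607×10⁻⁹) = 3.273×10⁻¹⁹ J.
Energy delivered: (0.863 W)(505.2 s) = 436.0 J.
Photons incident: 436.0 / 3.273×10⁻¹⁹ = 1.332×10²¹, i.e. 1.332×10²¹/6.022×10²³ = 0.002212 mol.
Photons absorbed: 0.768 × 0.002212 = 0.001699 mol.
Φ = 1.45×10⁻⁵ mol / 0.001699 mol photons = 0.00853.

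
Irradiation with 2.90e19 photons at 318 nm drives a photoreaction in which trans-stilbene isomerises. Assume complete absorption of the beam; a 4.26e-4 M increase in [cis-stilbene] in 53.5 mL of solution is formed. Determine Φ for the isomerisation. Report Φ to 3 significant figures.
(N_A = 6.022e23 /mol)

Φ = 0.473

Product: (4.26e-4 M)(0.0535 L) = 2.279e-5 mol.
Moles of photons: 2.90e19 / 6.022e23 = 4.816e-5 mol.
Φ = 2.279e-5 mol / 4.816e-5 mol photons = 0.473.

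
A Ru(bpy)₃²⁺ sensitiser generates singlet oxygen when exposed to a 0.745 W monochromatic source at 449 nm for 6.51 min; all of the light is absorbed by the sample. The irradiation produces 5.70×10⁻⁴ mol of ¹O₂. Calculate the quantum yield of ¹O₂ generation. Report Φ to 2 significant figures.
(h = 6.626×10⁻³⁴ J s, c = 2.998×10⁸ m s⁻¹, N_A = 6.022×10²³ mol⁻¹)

Φ = 0.52

Photon energy at 449 nm: hc/λ = (6.626×10⁻³⁴)(2.998×10⁸)/(449×10⁻⁹) = 4.424×10⁻¹⁹ J.
Energy delivered: (0.745 W)(390.6 s) = 291.0 J.
Photons incident: 291.0 / 4.424×10⁻¹⁹ = 6.578×10²⁰, i.e. 6.578×10²⁰/6.022×10²³ = 0.001092 mol.
Φ = 5.70×10⁻⁴ mol / 0.001092 mol photons = 0.52.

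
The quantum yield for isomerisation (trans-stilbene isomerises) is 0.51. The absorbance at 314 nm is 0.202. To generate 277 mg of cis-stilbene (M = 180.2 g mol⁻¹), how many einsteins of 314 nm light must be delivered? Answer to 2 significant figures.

0.0081 einstein

Product: 277 mg / 180.2 g mol⁻¹ = 0.001537 mol.
Photons that must be absorbed: 0.001537 / 0.51 = 0.003014 mol.
Fraction absorbed: 1 − 10^(−0.202) = 0.3719.
Incident photons needed: 0.003014 / 0.3719 = 0.008104 mol.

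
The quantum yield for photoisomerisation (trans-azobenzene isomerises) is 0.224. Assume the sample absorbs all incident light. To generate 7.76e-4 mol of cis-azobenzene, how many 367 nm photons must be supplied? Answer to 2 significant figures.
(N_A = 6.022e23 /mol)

Photons that must be absorbed: 7.76e-4 / 0.224 = 0.003464 mol.
Photon count: 0.003464 × 6.022e23 = 2.1e21.

2.1e21 photons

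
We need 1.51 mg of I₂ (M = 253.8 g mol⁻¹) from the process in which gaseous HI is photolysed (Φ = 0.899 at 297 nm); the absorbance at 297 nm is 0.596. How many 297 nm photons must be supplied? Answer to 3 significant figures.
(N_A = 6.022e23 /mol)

5.34e18 photons

Product: 1.51 mg / 253.8 g mol⁻¹ = 5.950e-6 mol.
Photons that must be absorbed: 5.950e-6 / 0.899 = 6.618e-6 mol.
Fraction absorbed: 1 − 10^(−0.596) = 0.7465.
Incident photons needed: 6.618e-6 / 0.7465 = 8.865e-6 mol.
Photon count: 8.865e-6 × 6.022e23 = 5.34e18.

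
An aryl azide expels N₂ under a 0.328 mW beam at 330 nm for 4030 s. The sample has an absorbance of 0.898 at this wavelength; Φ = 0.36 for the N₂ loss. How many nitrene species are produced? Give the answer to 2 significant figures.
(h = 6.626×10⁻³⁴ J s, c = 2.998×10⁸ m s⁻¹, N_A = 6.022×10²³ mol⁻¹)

Photon energy at 330 nm: hc/λ = (6.626×10⁻³⁴)(2.998×10⁸)/(330×10⁻⁹) = 6.020×10⁻¹⁹ J.
Energy delivered: (0.328 mW)(4030 s) = 1.322 J.
Photons incident: 1.322 / 6.020×10⁻¹⁹ = 2.196×10¹⁸, i.e. 2.196×10¹⁸/6.022×10²³ = 3.647×10⁻⁶ mol.
Fraction absorbed: 1 − 10^(−0.898) = 0.8735.
Photons absorbed: 0.8735 × 3.647×10⁻⁶ = 3.186×10⁻⁶ mol.
Product: Φ × n_abs = 0.36 × 3.186×10⁻⁶ = 1.147×10⁻⁶ mol.
As a count: 1.147×10⁻⁶ × 6.022×10²³ = 6.9×10¹⁷.

6.9×10¹⁷ species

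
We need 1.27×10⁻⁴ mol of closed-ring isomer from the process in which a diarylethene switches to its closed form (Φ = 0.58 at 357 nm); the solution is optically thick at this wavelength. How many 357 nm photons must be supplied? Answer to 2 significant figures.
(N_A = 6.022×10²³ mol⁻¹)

1.3×10²⁰ photons

Photons that must be absorbed: 1.27×10⁻⁴ / 0.58 = 2.190×10⁻⁴ mol.
Photon count: 2.190×10⁻⁴ × 6.022×10²³ = 1.3×10²⁰.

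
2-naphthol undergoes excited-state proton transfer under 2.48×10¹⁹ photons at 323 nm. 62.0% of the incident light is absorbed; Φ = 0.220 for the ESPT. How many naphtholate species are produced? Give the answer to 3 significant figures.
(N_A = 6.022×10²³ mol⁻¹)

Moles of photons: 2.48×10¹⁹ / 6.022×10²³ = 4.118×10⁻⁵ mol.
Photons absorbed: 0.620 × 4.118×10⁻⁵ = 2.553×10⁻⁵ mol.
Product: Φ × n_abs = 0.220 × 2.553×10⁻⁵ = 5.617×10⁻⁶ mol.
As a count: 5.617×10⁻⁶ × 6.022×10²³ = 3.38×10¹⁸.

3.38×10¹⁸ species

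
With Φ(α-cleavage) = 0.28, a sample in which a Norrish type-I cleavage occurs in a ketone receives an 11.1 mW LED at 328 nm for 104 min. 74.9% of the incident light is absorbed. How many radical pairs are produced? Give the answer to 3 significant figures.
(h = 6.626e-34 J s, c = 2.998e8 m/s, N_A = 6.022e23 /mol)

2.40e19 radical pairs

Photon energy at 328 nm: hc/λ = (6.626e-34)(2.998e8)/(328e-9) = 6.056e-19 J.
Energy delivered: (11.1 mW)(6240 s) = 69.26 J.
Photons incident: 69.26 / 6.056e-19 = 1.144e20, i.e. 1.144e20/6.022e23 = 1.900e-4 mol.
Photons absorbed: 0.749 × 1.900e-4 = 1.423e-4 mol.
Product: Φ × n_abs = 0.28 × 1.423e-4 = 3.984e-5 mol.
As a count: 3.984e-5 × 6.022e23 = 2.40e19.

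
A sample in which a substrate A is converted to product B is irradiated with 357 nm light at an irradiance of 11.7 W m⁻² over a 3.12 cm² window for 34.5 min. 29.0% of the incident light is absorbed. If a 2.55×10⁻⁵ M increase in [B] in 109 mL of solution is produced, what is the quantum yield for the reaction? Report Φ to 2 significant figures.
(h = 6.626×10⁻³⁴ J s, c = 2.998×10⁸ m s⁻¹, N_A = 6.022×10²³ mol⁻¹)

Φ = 0.43

Product: (2.55×10⁻⁵ M)(0.109 L) = 2.780×10⁻⁶ mol.
Photon energy at 357 nm: hc/λ = (6.626×10⁻³⁴)(2.998×10⁸)/(357×10⁻⁹) = 5.564×10⁻¹⁹ J.
Energy delivered: (11.7 W m⁻²)(3.12×10⁻⁴ m²)(2070 s) = 7.556 J.
Photons incident: 7.556 / 5.564×10⁻¹⁹ = 1.358×10¹⁹, i.e. 1.358×10¹⁹/6.022×10²³ = 2.255×10⁻⁵ mol.
Photons absorbed: 0.290 × 2.255×10⁻⁵ = 6.539×10⁻⁶ mol.
Φ = 2.780×10⁻⁶ mol / 6.539×10⁻⁶ mol photons = 0.43.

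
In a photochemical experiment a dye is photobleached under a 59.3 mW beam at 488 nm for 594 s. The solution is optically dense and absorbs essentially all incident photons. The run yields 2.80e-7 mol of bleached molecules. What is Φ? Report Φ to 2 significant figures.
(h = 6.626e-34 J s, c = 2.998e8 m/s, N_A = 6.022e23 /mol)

Φ = 0.0019

Photon energy at 488 nm: hc/λ = (6.626e-34)(2.998e8)/(488e-9) = 4.071e-19 J.
Energy delivered: (59.3 mW)(594 s) = 35.22 J.
Photons incident: 35.22 / 4.071e-19 = 8.651e19, i.e. 8.651e19/6.022e23 = 1.437e-4 mol.
Φ = 2.80e-7 mol / 1.437e-4 mol photons = 0.0019.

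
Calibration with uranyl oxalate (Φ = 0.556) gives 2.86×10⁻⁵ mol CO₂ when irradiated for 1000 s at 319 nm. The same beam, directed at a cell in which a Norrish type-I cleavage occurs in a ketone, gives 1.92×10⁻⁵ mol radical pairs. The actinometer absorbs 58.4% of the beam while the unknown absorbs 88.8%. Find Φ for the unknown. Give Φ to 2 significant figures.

Φ = 0.25

Photons absorbed by the actinometer: 2.86×10⁻⁵ / 0.556 = 5.144×10⁻⁵ mol.
Incident flux: 5.144×10⁻⁵ / 0.584 = 8.808×10⁻⁵ einstein.
Absorbed by unknown: 0.888 × 8.808×10⁻⁵ = 7.822×10⁻⁵ mol.
Φ(unknown) = 1.92×10⁻⁵ / 7.822×10⁻⁵ = 0.25.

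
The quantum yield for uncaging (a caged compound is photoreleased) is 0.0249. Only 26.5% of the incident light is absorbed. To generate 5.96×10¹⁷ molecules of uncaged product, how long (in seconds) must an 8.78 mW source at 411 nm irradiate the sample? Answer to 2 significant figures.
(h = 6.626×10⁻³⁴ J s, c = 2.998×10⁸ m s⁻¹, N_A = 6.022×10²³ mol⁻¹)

Product: 5.96×10¹⁷ / 6.022×10²³ = 9.897×10⁻⁷ mol.
Photons that must be absorbed: 9.897×10⁻⁷ / 0.0249 = 3.975×10⁻⁵ mol.
Incident photons needed: 3.975×10⁻⁵ / 0.265 = 1.500×10⁻⁴ mol.
Photon energy: hc/λ = 4.833×10⁻¹⁹ J; per mole, 2.910×10⁵ J mol⁻¹.
Energy required: 1.500×10⁻⁴ × 2.910×10⁵ = 43.65 J.
Time: 43.65 J / 0.00878 W = 5000 s.

t ≈ 5000 s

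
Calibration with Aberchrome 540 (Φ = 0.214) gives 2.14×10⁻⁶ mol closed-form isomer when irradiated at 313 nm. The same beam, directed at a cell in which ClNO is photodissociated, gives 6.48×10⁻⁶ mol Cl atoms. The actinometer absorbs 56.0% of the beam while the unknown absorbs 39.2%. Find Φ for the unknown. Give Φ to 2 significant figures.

Photons absorbed by the actinometer: 2.14×10⁻⁶ / 0.214 = 1.000×10⁻⁵ mol.
Incident flux: 1.000×10⁻⁵ / 0.560 = 1.786×10⁻⁵ einstein.
Absorbed by unknown: 0.392 × 1.786×10⁻⁵ = 7.001×10⁻⁶ mol.
Φ(unknown) = 6.48×10⁻⁶ / 7.001×10⁻⁶ = 0.93.

Φ = 0.93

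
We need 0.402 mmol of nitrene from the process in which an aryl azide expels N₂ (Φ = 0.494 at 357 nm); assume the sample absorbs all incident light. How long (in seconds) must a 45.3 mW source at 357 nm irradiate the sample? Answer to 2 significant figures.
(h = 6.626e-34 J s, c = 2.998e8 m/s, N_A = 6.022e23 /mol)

Product: 0.402 mmol = 4.02e-4 mol.
Photons that must be absorbed: 4.02e-4 / 0.494 = 8.138e-4 mol.
Photon energy: hc/λ = 5.564e-19 J; per mole, 3.351e5 J mol⁻¹.
Energy required: 8.138e-4 × 3.351e5 = 272.7 J.
Time: 272.7 J / 0.0453 W = 6000 s.

t ≈ 6000 s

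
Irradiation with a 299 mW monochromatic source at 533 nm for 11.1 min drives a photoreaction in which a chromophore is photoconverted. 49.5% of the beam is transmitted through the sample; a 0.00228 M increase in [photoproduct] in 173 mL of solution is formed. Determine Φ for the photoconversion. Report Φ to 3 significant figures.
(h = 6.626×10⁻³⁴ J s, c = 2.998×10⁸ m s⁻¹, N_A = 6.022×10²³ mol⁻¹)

Φ = 0.880

Product: (0.00228 M)(0.173 L) = 3.944×10⁻⁴ mol.
Photon energy at 533 nm: hc/λ = (6.626×10⁻³⁴)(2.998×10⁸)/(533×10⁻⁹) = 3.727×10⁻¹⁹ J.
Energy delivered: (299 mW)(666 s) = 199.1 J.
Photons incident: 199.1 / 3.727×10⁻¹⁹ = 5.342×10²⁰, i.e. 5.342×10²⁰/6.022×10²³ = 8.871×10⁻⁴ mol.
Fraction absorbed: 1 − 49.5/100 = 0.5050.
Photons absorbed: 0.5050 × 8.871×10⁻⁴ = 4.480×10⁻⁴ mol.
Φ = 3.944×10⁻⁴ mol / 4.480×10⁻⁴ mol photons = 0.880.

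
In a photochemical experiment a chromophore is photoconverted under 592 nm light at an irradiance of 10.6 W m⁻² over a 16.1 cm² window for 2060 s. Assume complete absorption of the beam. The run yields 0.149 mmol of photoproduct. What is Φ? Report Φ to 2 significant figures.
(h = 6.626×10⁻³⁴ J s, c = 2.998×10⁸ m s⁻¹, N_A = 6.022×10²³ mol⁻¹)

Φ = 0.86

Product: 0.149 mmol = 1.49×10⁻⁴ mol.
Photon energy at 592 nm: hc/λ = (6.626×10⁻³⁴)(2.998×10⁸)/(592×10⁻⁹) = 3.356×10⁻¹⁹ J.
Energy delivered: (10.6 W m⁻²)(16.1×10⁻⁴ m²)(2060 s) = 35.16 J.
Photons incident: 35.16 / 3.356×10⁻¹⁹ = 1.048×10²⁰, i.e. 1.048×10²⁰/6.022×10²³ = 1.740×10⁻⁴ mol.
Φ = 1.49×10⁻⁴ mol / 1.740×10⁻⁴ mol photons = 0.86.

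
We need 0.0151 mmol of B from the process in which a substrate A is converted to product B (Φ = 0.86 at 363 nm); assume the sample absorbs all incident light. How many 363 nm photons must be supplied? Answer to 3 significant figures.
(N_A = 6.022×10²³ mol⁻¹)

Product: 0.0151 mmol = 1.51×10⁻⁵ mol.
Photons that must be absorbed: 1.51×10⁻⁵ / 0.86 = 1.756×10⁻⁵ mol.
Photon count: 1.756×10⁻⁵ × 6.022×10²³ = 1.06×10¹⁹.

1.06×10¹⁹ photons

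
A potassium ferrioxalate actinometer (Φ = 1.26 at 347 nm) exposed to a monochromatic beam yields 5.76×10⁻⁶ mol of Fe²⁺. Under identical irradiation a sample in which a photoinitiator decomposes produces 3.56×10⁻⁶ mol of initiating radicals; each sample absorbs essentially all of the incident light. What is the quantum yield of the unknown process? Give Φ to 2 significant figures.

Φ = 0.78

Photons absorbed by the actinometer: 5.76×10⁻⁶ / 1.26 = 4.571×10⁻⁶ mol.
Φ(unknown) = 3.56×10⁻⁶ / 4.571×10⁻⁶ = 0.78.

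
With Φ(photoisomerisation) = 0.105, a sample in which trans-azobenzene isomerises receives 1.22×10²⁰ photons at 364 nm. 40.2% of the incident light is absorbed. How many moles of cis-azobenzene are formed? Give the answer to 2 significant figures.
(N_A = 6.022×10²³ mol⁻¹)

8.6×10⁻⁶ mol

Moles of photons: 1.22×10²⁰ / 6.022×10²³ = 2.026×10⁻⁴ mol.
Photons absorbed: 0.402 × 2.026×10⁻⁴ = 8.145×10⁻⁵ mol.
Product: Φ × n_abs = 0.105 × 8.145×10⁻⁵ = 8.552×10⁻⁶ mol.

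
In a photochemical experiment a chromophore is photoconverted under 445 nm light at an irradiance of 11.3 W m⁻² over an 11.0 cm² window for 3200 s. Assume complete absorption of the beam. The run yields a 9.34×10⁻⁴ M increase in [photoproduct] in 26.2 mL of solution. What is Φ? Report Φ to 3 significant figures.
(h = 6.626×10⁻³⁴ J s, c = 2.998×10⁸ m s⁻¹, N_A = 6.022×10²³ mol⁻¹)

Φ = 0.165

Product: (9.34×10⁻⁴ M)(0.0262 L) = 2.447×10⁻⁵ mol.
Photon energy at 445 nm: hc/λ = (6.626×10⁻³⁴)(2.998×10⁸)/(445×10⁻⁹) = 4.464×10⁻¹⁹ J.
Energy delivered: (11.3 W m⁻²)(11.0×10⁻⁴ m²)(3200 s) = 39.78 J.
Photons incident: 39.78 / 4.464×10⁻¹⁹ = 8.911×10¹⁹, i.e. 8.911×10¹⁹/6.022×10²³ = 1.480×10⁻⁴ mol.
Φ = 2.447×10⁻⁵ mol / 1.480×10⁻⁴ mol photons = 0.165.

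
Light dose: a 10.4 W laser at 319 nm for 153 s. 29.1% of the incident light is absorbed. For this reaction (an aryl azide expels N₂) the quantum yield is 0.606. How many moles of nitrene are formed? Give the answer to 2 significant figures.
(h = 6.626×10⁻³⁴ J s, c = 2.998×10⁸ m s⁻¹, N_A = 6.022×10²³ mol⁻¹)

7.5×10⁻⁴ mol

Photon energy at 319 nm: hc/λ = (6.626×10⁻³⁴)(2.998×10⁸)/(319×10⁻⁹) = 6.227×10⁻¹⁹ J.
Energy delivered: (10.4 W)(153 s) = 1591 J.
Photons incident: 1591 / 6.227×10⁻¹⁹ = 2.555×10²¹, i.e. 2.555×10²¹/6.022×10²³ = 0.004243 mol.
Photons absorbed: 0.291 × 0.004243 = 0.001235 mol.
Product: Φ × n_abs = 0.606 × 0.001235 = 7.484×10⁻⁴ mol.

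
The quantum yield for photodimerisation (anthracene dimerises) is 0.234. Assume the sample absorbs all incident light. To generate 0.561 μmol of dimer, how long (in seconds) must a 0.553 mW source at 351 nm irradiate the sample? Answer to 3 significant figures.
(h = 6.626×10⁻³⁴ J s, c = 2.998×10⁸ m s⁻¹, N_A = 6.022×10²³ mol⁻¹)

Product: 0.561 μmol = 5.61×10⁻⁷ mol.
Photons that must be absorbed: 5.61×10⁻⁷ / 0.234 = 2.397×10⁻⁶ mol.
Photon energy: hc/λ = 5.659×10⁻¹⁹ J; per mole, 3.408×10⁵ J mol⁻¹.
Energy required: 2.397×10⁻⁶ × 3.408×10⁵ = 0.8169 J.
Time: 0.8169 J / 0.000553 W = 1480 s.

t ≈ 1480 s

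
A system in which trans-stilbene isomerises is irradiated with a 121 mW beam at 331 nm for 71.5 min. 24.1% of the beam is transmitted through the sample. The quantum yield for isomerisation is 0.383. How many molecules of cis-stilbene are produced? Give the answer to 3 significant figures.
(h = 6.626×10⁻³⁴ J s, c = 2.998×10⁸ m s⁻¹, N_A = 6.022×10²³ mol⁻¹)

2.51×10²⁰ molecules

Photon energy at 331 nm: hc/λ = (6.626×10⁻³⁴)(2.998×10⁸)/(331×10⁻⁹) = 6.001×10⁻¹⁹ J.
Energy delivered: (121 mW)(4290 s) = 519.1 J.
Photons incident: 519.1 / 6.001×10⁻¹⁹ = 8.650×10²⁰, i.e. 8.650×10²⁰/6.022×10²³ = 0.001436 mol.
Fraction absorbed: 1 − 24.1/100 = 0.7590.
Photons absorbed: 0.7590 × 0.001436 = 0.001090 mol.
Product: Φ × n_abs = 0.383 × 0.001090 = 4.175×10⁻⁴ mol.
As a count: 4.175×10⁻⁴ × 6.022×10²³ = 2.51×10²⁰.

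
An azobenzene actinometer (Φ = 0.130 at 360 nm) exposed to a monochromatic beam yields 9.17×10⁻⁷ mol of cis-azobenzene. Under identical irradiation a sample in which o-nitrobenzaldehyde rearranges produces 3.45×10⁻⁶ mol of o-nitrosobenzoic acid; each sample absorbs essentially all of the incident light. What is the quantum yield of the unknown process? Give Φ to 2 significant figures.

Photons absorbed by the actinometer: 9.17×10⁻⁷ / 0.130 = 7.054×10⁻⁶ mol.
Φ(unknown) = 3.45×10⁻⁶ / 7.054×10⁻⁶ = 0.49.

Φ = 0.49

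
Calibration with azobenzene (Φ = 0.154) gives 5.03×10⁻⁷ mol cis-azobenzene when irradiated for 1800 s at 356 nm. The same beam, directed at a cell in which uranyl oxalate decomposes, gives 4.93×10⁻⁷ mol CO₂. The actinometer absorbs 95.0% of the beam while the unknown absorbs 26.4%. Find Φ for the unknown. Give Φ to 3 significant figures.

Photons absorbed by the actinometer: 5.03×10⁻⁷ / 0.154 = 3.266×10⁻⁶ mol.
Incident flux: 3.266×10⁻⁶ / 0.950 = 3.438×10⁻⁶ einstein.
Absorbed by unknown: 0.264 × 3.438×10⁻⁶ = 9.076×10⁻⁷ mol.
Φ(unknown) = 4.93×10⁻⁷ / 9.076×10⁻⁷ = 0.543.

Φ = 0.543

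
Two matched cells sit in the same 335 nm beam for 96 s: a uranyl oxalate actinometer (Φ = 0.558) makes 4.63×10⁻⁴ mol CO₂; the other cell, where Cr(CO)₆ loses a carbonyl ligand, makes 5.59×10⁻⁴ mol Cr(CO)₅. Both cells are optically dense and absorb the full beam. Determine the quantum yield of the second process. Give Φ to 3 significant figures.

Photons absorbed by the actinometer: 4.63×10⁻⁴ / 0.558 = 8.297×10⁻⁴ mol.
Φ(unknown) = 5.59×10⁻⁴ / 8.297×10⁻⁴ = 0.674.

Φ = 0.674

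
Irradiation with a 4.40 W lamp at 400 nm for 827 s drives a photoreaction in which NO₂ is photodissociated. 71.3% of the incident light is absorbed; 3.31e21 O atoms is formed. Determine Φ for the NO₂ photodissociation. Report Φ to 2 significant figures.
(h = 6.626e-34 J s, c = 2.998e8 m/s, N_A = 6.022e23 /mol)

Φ = 0.63

Product: 3.31e21 / 6.022e23 = 0.005497 mol.
Photon energy at 400 nm: hc/λ = (6.626e-34)(2.998e8)/(400e-9) = 4.966e-19 J.
Energy delivered: (4.40 W)(827 s) = 3639 J.
Photons incident: 3639 / 4.966e-19 = 7.328e21, i.e. 7.328e21/6.022e23 = 0.01217 mol.
Photons absorbed: 0.713 × 0.01217 = 0.008677 mol.
Φ = 0.005497 mol / 0.008677 mol photons = 0.63.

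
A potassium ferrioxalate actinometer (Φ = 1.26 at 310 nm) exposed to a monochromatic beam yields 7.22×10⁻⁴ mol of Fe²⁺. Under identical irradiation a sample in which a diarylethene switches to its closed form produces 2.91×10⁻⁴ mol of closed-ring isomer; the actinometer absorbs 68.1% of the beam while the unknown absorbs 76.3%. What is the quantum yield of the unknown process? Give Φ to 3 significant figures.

Photons absorbed by the actinometer: 7.22×10⁻⁴ / 1.26 = 5.730×10⁻⁴ mol.
Incident flux: 5.730×10⁻⁴ / 0.681 = 8.414×10⁻⁴ einstein.
Absorbed by unknown: 0.763 × 8.414×10⁻⁴ = 6.420×10⁻⁴ mol.
Φ(unknown) = 2.91×10⁻⁴ / 6.420×10⁻⁴ = 0.453.

Φ = 0.453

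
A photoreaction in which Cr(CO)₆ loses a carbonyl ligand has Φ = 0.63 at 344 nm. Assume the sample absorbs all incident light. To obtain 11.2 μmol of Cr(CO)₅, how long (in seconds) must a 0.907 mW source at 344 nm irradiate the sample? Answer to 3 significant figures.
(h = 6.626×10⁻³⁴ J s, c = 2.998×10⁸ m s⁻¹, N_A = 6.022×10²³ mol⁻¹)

t ≈ 6820 s

Product: 11.2 μmol = 1.12×10⁻⁵ mol.
Photons that must be absorbed: 1.12×10⁻⁵ / 0.63 = 1.778×10⁻⁵ mol.
Photon energy: hc/λ = 5.775×10⁻¹⁹ J; per mole, 3.478×10⁵ J mol⁻¹.
Energy required: 1.778×10⁻⁵ × 3.478×10⁵ = 6.184 J.
Time: 6.184 J / 0.000907 W = 6820 s.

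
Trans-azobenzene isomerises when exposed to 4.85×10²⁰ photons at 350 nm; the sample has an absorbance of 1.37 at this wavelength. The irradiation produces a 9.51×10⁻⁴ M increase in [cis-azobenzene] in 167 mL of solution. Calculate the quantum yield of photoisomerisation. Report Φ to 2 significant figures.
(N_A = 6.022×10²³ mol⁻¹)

Product: (9.51×10⁻⁴ M)(0.167 L) = 1.588×10⁻⁴ mol.
Moles of photons: 4.85×10²⁰ / 6.022×10²³ = 8.054×10⁻⁴ mol.
Fraction absorbed: 1 − 10^(−1.37) = 0.9573.
Photons absorbed: 0.9573 × 8.054×10⁻⁴ = 7.710×10⁻⁴ mol.
Φ = 1.588×10⁻⁴ mol / 7.710×10⁻⁴ mol photons = 0.21.

Φ = 0.21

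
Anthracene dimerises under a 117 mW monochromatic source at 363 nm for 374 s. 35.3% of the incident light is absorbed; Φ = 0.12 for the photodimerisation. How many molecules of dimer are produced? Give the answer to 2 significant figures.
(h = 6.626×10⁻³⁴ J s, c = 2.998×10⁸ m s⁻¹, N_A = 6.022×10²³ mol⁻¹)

3.4×10¹⁸ molecules

Photon energy at 363 nm: hc/λ = (6.626×10⁻³⁴)(2.998×10⁸)/(363×10⁻⁹) = 5.472×10⁻¹⁹ J.
Energy delivered: (117 mW)(374 s) = 43.76 J.
Photons incident: 43.76 / 5.472×10⁻¹⁹ = 7.997×10¹⁹, i.e. 7.997×10¹⁹/6.022×10²³ = 1.328×10⁻⁴ mol.
Photons absorbed: 0.353 × 1.328×10⁻⁴ = 4.688×10⁻⁵ mol.
Product: Φ × n_abs = 0.12 × 4.688×10⁻⁵ = 5.626×10⁻⁶ mol.
As a count: 5.626×10⁻⁶ × 6.022×10²³ = 3.4×10¹⁸.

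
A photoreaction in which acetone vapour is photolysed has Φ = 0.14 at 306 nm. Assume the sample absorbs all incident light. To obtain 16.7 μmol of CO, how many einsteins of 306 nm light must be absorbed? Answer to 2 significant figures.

Product: 16.7 μmol = 1.67e-5 mol.
Photons that must be absorbed: 1.67e-5 / 0.14 = 1.193e-4 mol.

1.2e-4 einstein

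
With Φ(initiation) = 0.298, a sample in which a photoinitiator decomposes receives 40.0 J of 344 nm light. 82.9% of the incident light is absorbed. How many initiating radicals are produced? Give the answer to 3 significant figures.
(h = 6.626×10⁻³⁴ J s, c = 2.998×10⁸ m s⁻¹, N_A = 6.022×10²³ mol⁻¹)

1.71×10¹⁹ initiating radicals

Photon energy at 344 nm: hc/λ = (6.626×10⁻³⁴)(2.998×10⁸)/(344×10⁻⁹) = 5.775×10⁻¹⁹ J.
Photons incident: 40.0 / 5.775×10⁻¹⁹ = 6.926×10¹⁹, i.e. 6.926×10¹⁹/6.022×10²³ = 1.150×10⁻⁴ mol.
Photons absorbed: 0.829 × 1.150×10⁻⁴ = 9.534×10⁻⁵ mol.
Product: Φ × n_abs = 0.298 × 9.534×10⁻⁵ = 2.841×10⁻⁵ mol.
As a count: 2.841×10⁻⁵ × 6.022×10²³ = 1.71×10¹⁹.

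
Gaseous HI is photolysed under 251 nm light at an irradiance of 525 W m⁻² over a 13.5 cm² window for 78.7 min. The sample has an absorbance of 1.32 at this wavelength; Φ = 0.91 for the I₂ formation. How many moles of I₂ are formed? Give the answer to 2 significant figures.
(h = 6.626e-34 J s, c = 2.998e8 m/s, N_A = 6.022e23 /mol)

0.0061 mol

Photon energy at 251 nm: hc/λ = (6.626e-34)(2.998e8)/(251e-9) = 7.914e-19 J.
Energy delivered: (525 W m⁻²)(13.5e-4 m²)(4722 s) = 3347 J.
Photons incident: 3347 / 7.914e-19 = 4.229e21, i.e. 4.229e21/6.022e23 = 0.007023 mol.
Fraction absorbed: 1 − 10^(−1.32) = 0.9521.
Photons absorbed: 0.9521 × 0.007023 = 0.006687 mol.
Product: Φ × n_abs = 0.91 × 0.006687 = 0.006085 mol.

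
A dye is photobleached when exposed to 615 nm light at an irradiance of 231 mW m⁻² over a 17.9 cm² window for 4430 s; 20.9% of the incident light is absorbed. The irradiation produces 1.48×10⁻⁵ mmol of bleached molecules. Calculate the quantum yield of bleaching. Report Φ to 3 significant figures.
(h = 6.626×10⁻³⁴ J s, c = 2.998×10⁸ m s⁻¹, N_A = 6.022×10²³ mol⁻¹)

Product: 1.48×10⁻⁵ mmol = 1.48×10⁻⁸ mol.
Photon energy at 615 nm: hc/λ = (6.626×10⁻³⁴)(2.998×10⁸)/(615×10⁻⁹) = 3.230×10⁻¹⁹ J.
Energy delivered: (231 mW m⁻²)(17.9×10⁻⁴ m²)(4430 s) = 1.832 J.
Photons incident: 1.832 / 3.230×10⁻¹⁹ = 5.672×10¹⁸, i.e. 5.672×10¹⁸/6.022×10²³ = 9.419×10⁻⁶ mol.
Photons absorbed: 0.209 × 9.419×10⁻⁶ = 1.969×10⁻⁶ mol.
Φ = 1.48×10⁻⁸ mol / 1.969×10⁻⁶ mol photons = 0.00752.

Φ = 0.00752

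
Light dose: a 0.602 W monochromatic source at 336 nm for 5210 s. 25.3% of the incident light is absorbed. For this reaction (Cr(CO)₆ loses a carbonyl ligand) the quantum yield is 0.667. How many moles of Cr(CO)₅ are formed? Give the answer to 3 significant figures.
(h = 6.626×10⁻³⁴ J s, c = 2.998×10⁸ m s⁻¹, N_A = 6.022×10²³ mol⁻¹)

0.00149 mol

Photon energy at 336 nm: hc/λ = (6.626×10⁻³⁴)(2.998×10⁸)/(336×10⁻⁹) = 5.912×10⁻¹⁹ J.
Energy delivered: (0.602 W)(5210 s) = 3136 J.
Photons incident: 3136 / 5.912×10⁻¹⁹ = 5.304×10²¹, i.e. 5.304×10²¹/6.022×10²³ = 0.008808 mol.
Photons absorbed: 0.253 × 0.008808 = 0.002228 mol.
Product: Φ × n_abs = 0.667 × 0.002228 = 0.001486 mol.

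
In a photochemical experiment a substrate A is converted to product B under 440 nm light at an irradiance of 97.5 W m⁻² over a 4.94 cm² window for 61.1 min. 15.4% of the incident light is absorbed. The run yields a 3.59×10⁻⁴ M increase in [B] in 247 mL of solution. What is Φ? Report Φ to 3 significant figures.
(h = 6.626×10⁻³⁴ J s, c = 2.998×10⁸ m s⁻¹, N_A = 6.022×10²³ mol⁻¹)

Product: (3.59×10⁻⁴ M)(0.247 L) = 8.867×10⁻⁵ mol.
Photon energy at 440 nm: hc/λ = (6.626×10⁻³⁴)(2.998×10⁸)/(440×10⁻⁹) = 4.515×10⁻¹⁹ J.
Energy delivered: (97.5 W m⁻²)(4.94×10⁻⁴ m²)(3666 s) = 176.6 J.
Photons incident: 176.6 / 4.515×10⁻¹⁹ = 3.911×10²⁰, i.e. 3.911×10²⁰/6.022×10²³ = 6.495×10⁻⁴ mol.
Photons absorbed: 0.154 × 6.495×10⁻⁴ = 1.000×10⁻⁴ mol.
Φ = 8.867×10⁻⁵ mol / 1.000×10⁻⁴ mol photons = 0.887.

Φ = 0.887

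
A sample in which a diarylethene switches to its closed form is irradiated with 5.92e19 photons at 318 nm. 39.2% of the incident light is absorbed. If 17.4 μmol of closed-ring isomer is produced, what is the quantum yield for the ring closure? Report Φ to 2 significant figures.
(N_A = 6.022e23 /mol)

Product: 17.4 μmol = 1.74e-5 mol.
Moles of photons: 5.92e19 / 6.022e23 = 9.831e-5 mol.
Photons absorbed: 0.392 × 9.831e-5 = 3.854e-5 mol.
Φ = 1.74e-5 mol / 3.854e-5 mol photons = 0.45.

Φ = 0.45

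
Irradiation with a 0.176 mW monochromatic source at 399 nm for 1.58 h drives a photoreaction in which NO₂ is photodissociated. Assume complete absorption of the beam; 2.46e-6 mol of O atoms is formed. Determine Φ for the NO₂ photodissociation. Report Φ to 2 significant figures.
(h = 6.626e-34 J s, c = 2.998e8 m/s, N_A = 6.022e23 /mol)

Φ = 0.74

Photon energy at 399 nm: hc/λ = (6.626e-34)(2.998e8)/(399e-9) = 4.979e-19 J.
Energy delivered: (0.176 mW)(5688 s) = 1.001 J.
Photons incident: 1.001 / 4.979e-19 = 2.010e18, i.e. 2.010e18/6.022e23 = 3.338e-6 mol.
Φ = 2.46e-6 mol / 3.338e-6 mol photons = 0.74.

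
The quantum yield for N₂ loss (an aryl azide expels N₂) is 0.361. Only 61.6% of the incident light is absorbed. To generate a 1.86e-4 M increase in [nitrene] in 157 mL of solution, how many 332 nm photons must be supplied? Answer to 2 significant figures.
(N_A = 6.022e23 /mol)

7.9e19 photons

Product: (1.86e-4 M)(0.157 L) = 2.920e-5 mol.
Photons that must be absorbed: 2.920e-5 / 0.361 = 8.089e-5 mol.
Incident photons needed: 8.089e-5 / 0.616 = 1.313e-4 mol.
Photon count: 1.313e-4 × 6.022e23 = 7.9e19.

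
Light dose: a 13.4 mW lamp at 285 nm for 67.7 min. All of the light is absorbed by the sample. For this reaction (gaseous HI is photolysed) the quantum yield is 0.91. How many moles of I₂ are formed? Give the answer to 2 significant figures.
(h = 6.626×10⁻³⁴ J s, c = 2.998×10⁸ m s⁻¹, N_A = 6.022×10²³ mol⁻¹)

Photon energy at 285 nm: hc/λ = (6.626×10⁻³⁴)(2.998×10⁸)/(285×10⁻⁹) = 6.970×10⁻¹⁹ J.
Energy delivered: (13.4 mW)(4062 s) = 54.43 J.
Photons incident: 54.43 / 6.970×10⁻¹⁹ = 7.809×10¹⁹, i.e. 7.809×10¹⁹/6.022×10²³ = 1.297×10⁻⁴ mol.
Product: Φ × n_abs = 0.91 × 1.297×10⁻⁴ = 1.180×10⁻⁴ mol.

1.2×10⁻⁴ mol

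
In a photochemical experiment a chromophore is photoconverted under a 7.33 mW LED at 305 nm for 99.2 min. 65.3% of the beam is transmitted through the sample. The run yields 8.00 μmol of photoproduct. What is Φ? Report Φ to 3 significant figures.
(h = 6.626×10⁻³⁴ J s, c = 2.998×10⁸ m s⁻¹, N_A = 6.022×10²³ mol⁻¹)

Φ = 0.207

Product: 8.00 μmol = 8.00×10⁻⁶ mol.
Photon energy at 305 nm: hc/λ = (6.626×10⁻³⁴)(2.998×10⁸)/(305×10⁻⁹) = 6.513×10⁻¹⁹ J.
Energy delivered: (7.33 mW)(5952 s) = 43.63 J.
Photons incident: 43.63 / 6.513×10⁻¹⁹ = 6.699×10¹⁹, i.e. 6.699×10¹⁹/6.022×10²³ = 1.112×10⁻⁴ mol.
Fraction absorbed: 1 − 65.3/100 = 0.3470.
Photons absorbed: 0.3470 × 1.112×10⁻⁴ = 3.859×10⁻⁵ mol.
Φ = 8.00×10⁻⁶ mol / 3.859×10⁻⁵ mol photons = 0.207.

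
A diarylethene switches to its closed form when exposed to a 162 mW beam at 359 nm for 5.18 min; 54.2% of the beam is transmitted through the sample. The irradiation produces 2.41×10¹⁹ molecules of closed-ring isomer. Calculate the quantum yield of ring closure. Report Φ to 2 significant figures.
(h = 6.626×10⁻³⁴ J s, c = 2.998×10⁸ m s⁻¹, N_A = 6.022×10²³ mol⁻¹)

Φ = 0.58

Product: 2.41×10¹⁹ / 6.022×10²³ = 4.002×10⁻⁵ mol.
Photon energy at 359 nm: hc/λ = (6.626×10⁻³⁴)(2.998×10⁸)/(359×10⁻⁹) = 5.533×10⁻¹⁹ J.
Energy delivered: (162 mW)(310.8 s) = 50.35 J.
Photons incident: 50.35 / 5.533×10⁻¹⁹ = 9.100×10¹⁹, i.e. 9.100×10¹⁹/6.022×10²³ = 1.511×10⁻⁴ mol.
Fraction absorbed: 1 − 54.2/100 = 0.4580.
Photons absorbed: 0.4580 × 1.511×10⁻⁴ = 6.920×10⁻⁵ mol.
Φ = 4.002×10⁻⁵ mol / 6.920×10⁻⁵ mol photons = 0.58.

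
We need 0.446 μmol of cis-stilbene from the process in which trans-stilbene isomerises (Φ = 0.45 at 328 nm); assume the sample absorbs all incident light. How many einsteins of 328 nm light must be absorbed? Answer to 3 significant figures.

9.91e-7 einstein

Product: 0.446 μmol = 4.46e-7 mol.
Photons that must be absorbed: 4.46e-7 / 0.45 = 9.911e-7 mol.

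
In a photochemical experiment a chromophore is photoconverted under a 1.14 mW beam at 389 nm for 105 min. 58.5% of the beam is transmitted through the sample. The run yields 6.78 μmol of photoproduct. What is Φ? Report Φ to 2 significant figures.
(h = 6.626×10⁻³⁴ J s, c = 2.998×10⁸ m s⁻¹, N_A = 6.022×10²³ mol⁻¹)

Φ = 0.70

Product: 6.78 μmol = 6.78×10⁻⁶ mol.
Photon energy at 389 nm: hc/λ = (6.626×10⁻³⁴)(2.998×10⁸)/(389×10⁻⁹) = 5.107×10⁻¹⁹ J.
Energy delivered: (1.14 mW)(6300 s) = 7.182 J.
Photons incident: 7.182 / 5.107×10⁻¹⁹ = 1.406×10¹⁹, i.e. 1.406×10¹⁹/6.022×10²³ = 2.335×10⁻⁵ mol.
Fraction absorbed: 1 − 58.5/100 = 0.4150.
Photons absorbed: 0.4150 × 2.335×10⁻⁵ = 9.690×10⁻⁶ mol.
Φ = 6.78×10⁻⁶ mol / 9.690×10⁻⁶ mol photons = 0.70.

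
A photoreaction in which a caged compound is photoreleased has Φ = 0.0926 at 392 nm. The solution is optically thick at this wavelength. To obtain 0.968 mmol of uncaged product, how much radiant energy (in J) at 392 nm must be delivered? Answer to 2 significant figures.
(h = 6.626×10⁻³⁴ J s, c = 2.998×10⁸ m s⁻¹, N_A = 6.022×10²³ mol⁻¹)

Product: 0.968 mmol = 9.68×10⁻⁴ mol.
Photons that must be absorbed: 9.68×10⁻⁴ / 0.0926 = 0.01045 mol.
Photon energy: hc/λ = 5.068×10⁻¹⁹ J; per mole, 3.052×10⁵ J mol⁻¹.
Energy required: 0.01045 × 3.052×10⁵ = 3200 J.

3200 J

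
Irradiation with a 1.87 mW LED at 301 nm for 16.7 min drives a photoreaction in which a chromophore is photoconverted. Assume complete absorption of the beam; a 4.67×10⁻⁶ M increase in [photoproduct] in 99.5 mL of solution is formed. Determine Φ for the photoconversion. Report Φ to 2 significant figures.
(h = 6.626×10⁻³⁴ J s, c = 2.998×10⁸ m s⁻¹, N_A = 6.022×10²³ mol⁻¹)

Φ = 0.099

Product: (4.67×10⁻⁶ M)(0.0995 L) = 4.647×10⁻⁷ mol.
Photon energy at 301 nm: hc/λ = (6.626×10⁻³⁴)(2.998×10⁸)/(301×10⁻⁹) = 6.600×10⁻¹⁹ J.
Energy delivered: (1.87 mW)(1002 s) = 1.874 J.
Photons incident: 1.874 / 6.600×10⁻¹⁹ = 2.839×10¹⁸, i.e. 2.839×10¹⁸/6.022×10²³ = 4.714×10⁻⁶ mol.
Φ = 4.647×10⁻⁷ mol / 4.714×10⁻⁶ mol photons = 0.099.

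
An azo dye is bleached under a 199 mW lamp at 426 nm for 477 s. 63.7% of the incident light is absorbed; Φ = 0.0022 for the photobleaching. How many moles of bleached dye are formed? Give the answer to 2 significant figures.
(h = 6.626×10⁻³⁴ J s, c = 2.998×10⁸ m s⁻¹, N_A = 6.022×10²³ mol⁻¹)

4.7×10⁻⁷ mol

Photon energy at 426 nm: hc/λ = (6.626×10⁻³⁴)(2.998×10⁸)/(426×10⁻⁹) = 4.663×10⁻¹⁹ J.
Energy delivered: (199 mW)(477 s) = 94.92 J.
Photons incident: 94.92 / 4.663×10⁻¹⁹ = 2.036×10²⁰, i.e. 2.036×10²⁰/6.022×10²³ = 3.381×10⁻⁴ mol.
Photons absorbed: 0.637 × 3.381×10⁻⁴ = 2.154×10⁻⁴ mol.
Product: Φ × n_abs = 0.0022 × 2.154×10⁻⁴ = 4.739×10⁻⁷ mol.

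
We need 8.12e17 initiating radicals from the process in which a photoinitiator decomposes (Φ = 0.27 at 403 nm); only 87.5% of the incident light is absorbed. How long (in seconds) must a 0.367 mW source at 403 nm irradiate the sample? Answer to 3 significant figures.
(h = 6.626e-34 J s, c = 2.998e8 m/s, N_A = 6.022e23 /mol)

Product: 8.12e17 / 6.022e23 = 1.348e-6 mol.
Photons that must be absorbed: 1.348e-6 / 0.27 = 4.993e-6 mol.
Incident photons needed: 4.993e-6 / 0.875 = 5.706e-6 mol.
Photon energy: hc/λ = 4.929e-19 J; per mole, 2.968e5 J mol⁻¹.
Energy required: 5.706e-6 × 2.968e5 = 1.694 J.
Time: 1.694 J / 0.000367 W = 4620 s.

t ≈ 4620 s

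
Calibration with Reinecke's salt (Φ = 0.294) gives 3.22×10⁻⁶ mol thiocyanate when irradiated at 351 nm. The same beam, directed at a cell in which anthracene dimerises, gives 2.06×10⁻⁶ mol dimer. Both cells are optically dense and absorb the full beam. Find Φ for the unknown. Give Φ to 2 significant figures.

Photons absorbed by the actinometer: 3.22×10⁻⁶ / 0.294 = 1.095×10⁻⁵ mol.
Φ(unknown) = 2.06×10⁻⁶ / 1.095×10⁻⁵ = 0.19.

Φ = 0.19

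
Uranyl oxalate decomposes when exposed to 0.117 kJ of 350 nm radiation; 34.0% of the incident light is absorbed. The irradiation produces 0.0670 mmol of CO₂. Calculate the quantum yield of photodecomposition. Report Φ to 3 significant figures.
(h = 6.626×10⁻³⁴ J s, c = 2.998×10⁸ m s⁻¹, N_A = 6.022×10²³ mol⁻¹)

Product: 0.0670 mmol = 6.70×10⁻⁵ mol.
Photon energy at 350 nm: hc/λ = (6.626×10⁻³⁴)(2.998×10⁸)/(350×10⁻⁹) = 5.676×10⁻¹⁹ J.
Incident energy: 0.117 kJ = 117 J.
Photons incident: 117 / 5.676×10⁻¹⁹ = 2.061×10²⁰, i.e. 2.061×10²⁰/6.022×10²³ = 3.422×10⁻⁴ mol.
Photons absorbed: 0.340 × 3.422×10⁻⁴ = 1.163×10⁻⁴ mol.
Φ = 6.70×10⁻⁵ mol / 1.163×10⁻⁴ mol photons = 0.576.

Φ = 0.576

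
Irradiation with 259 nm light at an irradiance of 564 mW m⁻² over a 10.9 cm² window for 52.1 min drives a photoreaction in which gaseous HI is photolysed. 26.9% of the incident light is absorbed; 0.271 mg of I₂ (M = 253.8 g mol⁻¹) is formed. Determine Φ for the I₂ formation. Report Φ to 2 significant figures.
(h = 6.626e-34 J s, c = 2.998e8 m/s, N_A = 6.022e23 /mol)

Product: 0.271 mg / 253.8 g mol⁻¹ = 1.068e-6 mol.
Photon energy at 259 nm: hc/λ = (6.626e-34)(2.998e8)/(259e-9) = 7.670e-19 J.
Energy delivered: (564 mW m⁻²)(10.9e-4 m²)(3126 s) = 1.922 J.
Photons incident: 1.922 / 7.670e-19 = 2.506e18, i.e. 2.506e18/6.022e23 = 4.161e-6 mol.
Photons absorbed: 0.269 × 4.161e-6 = 1.119e-6 mol.
Φ = 1.068e-6 mol / 1.119e-6 mol photons = 0.95.

Φ = 0.95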